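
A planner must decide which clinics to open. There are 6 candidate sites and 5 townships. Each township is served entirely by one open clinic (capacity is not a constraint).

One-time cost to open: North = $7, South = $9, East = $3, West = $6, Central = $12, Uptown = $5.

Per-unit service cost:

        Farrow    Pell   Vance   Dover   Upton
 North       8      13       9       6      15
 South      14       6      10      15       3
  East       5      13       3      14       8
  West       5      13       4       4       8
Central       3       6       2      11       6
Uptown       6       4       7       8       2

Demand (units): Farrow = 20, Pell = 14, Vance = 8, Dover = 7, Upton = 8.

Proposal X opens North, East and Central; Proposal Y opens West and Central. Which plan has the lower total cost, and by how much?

Proposal Y is cheaper by 18.

Proposal X: {North, East, Central}: Farrow→Central 3·20=60, Pell→Central 6·14=84, Vance→Central 2·8=16, Dover→North 6·7=42, Upton→Central 6·8=48. Service 250; fixed 22; total 272.
Proposal Y: {West, Central}: Farrow→Central 3·20=60, Pell→Central 6·14=84, Vance→Central 2·8=16, Dover→West 4·7=28, Upton→Central 6·8=48. Service 236; fixed 18; total 254.
Difference: |272 − 254| = 18.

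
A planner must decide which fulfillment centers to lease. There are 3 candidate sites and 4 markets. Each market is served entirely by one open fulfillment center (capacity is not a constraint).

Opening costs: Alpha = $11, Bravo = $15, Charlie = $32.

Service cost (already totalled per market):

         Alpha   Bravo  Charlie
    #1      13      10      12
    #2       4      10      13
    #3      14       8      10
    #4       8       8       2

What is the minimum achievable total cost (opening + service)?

Minimum total cost: 50

For any fixed open set, each market goes to its cheapest open site; total = fixed + service.
{Alpha}: #1→Alpha 13, #2→Alpha 4, #3→Alpha 14, #4→Alpha 8. Service 39; fixed 11; total 50.
{Bravo}: service 36 + fixed 15 = 51
{Alpha, Bravo}: #1→Bravo 10, #2→Alpha 4, #3→Bravo 8, #4→Alpha 8. Service 30; fixed 26; total 56.
{Alpha, Bravo, Charlie}: #1→Bravo 10, #2→Alpha 4, #3→Bravo 8, #4→Charlie 2. Service 24; fixed 58; total 82.
No other subset beats 50.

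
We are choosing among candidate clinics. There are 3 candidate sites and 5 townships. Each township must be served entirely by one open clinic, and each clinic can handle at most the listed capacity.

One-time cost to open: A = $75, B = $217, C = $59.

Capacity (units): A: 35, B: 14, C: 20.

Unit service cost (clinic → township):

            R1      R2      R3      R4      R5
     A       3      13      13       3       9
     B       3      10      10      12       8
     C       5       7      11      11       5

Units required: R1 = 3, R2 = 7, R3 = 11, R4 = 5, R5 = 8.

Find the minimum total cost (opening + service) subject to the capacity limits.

Open {A, C}: R1→A 3·3=9, R2→C 7·7=49, R3→A 13·11=143, R4→A 3·5=15, R5→C 5·8=40.
Loads: A carries 19/35, C carries 15/20. Service 256; fixed 134; total 390.
Next best feasible plan costs 396.

Minimum total cost: 390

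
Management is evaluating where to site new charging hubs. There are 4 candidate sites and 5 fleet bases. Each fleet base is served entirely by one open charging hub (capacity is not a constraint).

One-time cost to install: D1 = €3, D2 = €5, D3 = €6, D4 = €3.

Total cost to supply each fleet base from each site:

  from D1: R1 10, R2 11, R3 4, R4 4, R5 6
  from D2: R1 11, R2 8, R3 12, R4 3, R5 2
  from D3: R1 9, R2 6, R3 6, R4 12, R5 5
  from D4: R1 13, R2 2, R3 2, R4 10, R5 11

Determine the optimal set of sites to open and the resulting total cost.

Open D2 and D4; minimum total cost 28.

For any fixed open set, each fleet base goes to its cheapest open site; total = fixed + service.
{D2, D4}: R1→D2 11, R2→D4 2, R3→D4 2, R4→D2 3, R5→D2 2. Service 20; fixed 8; total 28.
{D1, D2, D4}: R1→D1 10, R2→D4 2, R3→D4 2, R4→D2 3, R5→D2 2. Service 19; fixed 11; total 30.
{D1, D4}: R1→D1 10, R2→D4 2, R3→D4 2, R4→D1 4, R5→D1 6. Service 24; fixed 6; total 30.
{D1, D2, D3, D4}: R1→D3 9, R2→D4 2, R3→D4 2, R4→D2 3, R5→D2 2. Service 18; fixed 17; total 35.
No other subset beats 28.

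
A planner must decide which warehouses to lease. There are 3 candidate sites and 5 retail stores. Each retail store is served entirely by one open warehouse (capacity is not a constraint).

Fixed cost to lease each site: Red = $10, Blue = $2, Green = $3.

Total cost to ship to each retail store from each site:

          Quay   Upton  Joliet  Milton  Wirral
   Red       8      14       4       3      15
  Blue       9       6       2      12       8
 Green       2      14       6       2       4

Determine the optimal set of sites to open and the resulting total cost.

Open Blue and Green; minimum total cost 21.

For any fixed open set, each retail store goes to its cheapest open site; total = fixed + service.
{Blue, Green}: Quay→Green 2, Upton→Blue 6, Joliet→Blue 2, Milton→Green 2, Wirral→Green 4. Service 16; fixed 5; total 21.
{Red, Blue, Green}: Quay→Green 2, Upton→Blue 6, Joliet→Blue 2, Milton→Green 2, Wirral→Green 4. Service 16; fixed 15; total 31.
{Green}: service 28 + fixed 3 = 31
{Blue}: service 37 + fixed 2 = 39
No other subset beats 21.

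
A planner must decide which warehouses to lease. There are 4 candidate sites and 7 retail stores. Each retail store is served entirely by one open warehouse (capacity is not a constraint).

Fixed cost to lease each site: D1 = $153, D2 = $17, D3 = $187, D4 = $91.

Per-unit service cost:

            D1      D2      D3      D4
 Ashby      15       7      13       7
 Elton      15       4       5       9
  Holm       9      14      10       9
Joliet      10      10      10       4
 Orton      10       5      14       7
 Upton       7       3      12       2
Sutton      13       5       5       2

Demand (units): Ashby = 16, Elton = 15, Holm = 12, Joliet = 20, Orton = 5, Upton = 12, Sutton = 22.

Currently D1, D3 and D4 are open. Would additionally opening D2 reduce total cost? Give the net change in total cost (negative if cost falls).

Yes — net change −8 (cost falls by 8).

Current service cost with {D1, D3, D4}: 478.
Adding D2: each retail store re-picks its cheapest; new service cost 453, saving 25.
Extra fixed cost: 17. Net change = 17 − 25 = -8.
(Totals: 909 → 901.)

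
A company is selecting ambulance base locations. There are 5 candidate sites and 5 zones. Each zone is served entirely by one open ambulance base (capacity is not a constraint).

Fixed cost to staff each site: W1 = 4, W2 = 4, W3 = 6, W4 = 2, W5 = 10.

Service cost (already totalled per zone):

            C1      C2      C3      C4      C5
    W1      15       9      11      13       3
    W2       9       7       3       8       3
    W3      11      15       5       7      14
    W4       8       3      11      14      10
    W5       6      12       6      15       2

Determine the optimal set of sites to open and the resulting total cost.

Open W2 and W4; minimum total cost 31.

For any fixed open set, each zone goes to its cheapest open site; total = fixed + service.
{W2, W4}: C1→W4 8, C2→W4 3, C3→W2 3, C4→W2 8, C5→W2 3. Service 25; fixed 6; total 31.
{W2}: C1→W2 9, C2→W2 7, C3→W2 3, C4→W2 8, C5→W2 3. Service 30; fixed 4; total 34.
{W1, W2, W4}: service 25 + fixed 10 = 35
{W1, W2, W3, W4, W5}: service 21 + fixed 26 = 47
No other subset beats 31.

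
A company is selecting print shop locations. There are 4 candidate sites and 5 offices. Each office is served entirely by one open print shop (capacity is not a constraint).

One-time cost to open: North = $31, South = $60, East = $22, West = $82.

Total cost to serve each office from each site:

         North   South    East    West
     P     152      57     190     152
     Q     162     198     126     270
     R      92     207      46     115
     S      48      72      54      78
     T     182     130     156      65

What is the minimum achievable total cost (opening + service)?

Minimum total cost: 495

For any fixed open set, each office goes to its cheapest open site; total = fixed + service.
{South, East}: P→South 57, Q→East 126, R→East 46, S→East 54, T→South 130. Service 413; fixed 82; total 495.
{South, East, West}: P→South 57, Q→East 126, R→East 46, S→East 54, T→West 65. Service 348; fixed 164; total 512.
{North, South, East}: service 407 + fixed 113 = 520
{North, South, East, West}: P→South 57, Q→East 126, R→East 46, S→North 48, T→West 65. Service 342; fixed 195; total 537.
(All 15 nonempty subsets were checked; South and East is lowest.)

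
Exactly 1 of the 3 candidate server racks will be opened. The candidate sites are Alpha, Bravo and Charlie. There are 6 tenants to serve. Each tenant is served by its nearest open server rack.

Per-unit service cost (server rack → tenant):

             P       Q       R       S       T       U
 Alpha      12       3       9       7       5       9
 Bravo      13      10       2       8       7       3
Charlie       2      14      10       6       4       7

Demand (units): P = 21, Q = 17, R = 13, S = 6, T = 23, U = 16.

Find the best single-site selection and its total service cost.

Choose Charlie only; total service cost 650.

With exactly 1 open, each tenant uses its cheapest among the chosen.
{Charlie}: P→Charlie 2·21=42, Q→Charlie 14·17=238, R→Charlie 10·13=130, S→Charlie 6·6=36, T→Charlie 4·23=92, U→Charlie 7·16=112. Service cost 650.
{Alpha}: service cost 721
{Bravo}: service cost 726
Among all 3 size-1 choices, {Charlie} is lowest.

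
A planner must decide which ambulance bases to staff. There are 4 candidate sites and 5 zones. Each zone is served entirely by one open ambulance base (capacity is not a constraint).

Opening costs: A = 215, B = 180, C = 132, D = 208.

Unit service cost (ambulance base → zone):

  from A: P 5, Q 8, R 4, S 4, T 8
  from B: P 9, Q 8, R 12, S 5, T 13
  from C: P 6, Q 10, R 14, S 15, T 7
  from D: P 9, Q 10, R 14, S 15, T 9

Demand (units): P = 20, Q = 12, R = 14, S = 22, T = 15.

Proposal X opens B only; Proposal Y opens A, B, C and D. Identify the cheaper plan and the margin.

Proposal X is cheaper by 251.

Proposal X: {B}: P→B 9·20=180, Q→B 8·12=96, R→B 12·14=168, S→B 5·22=110, T→B 13·15=195. Service 749; fixed 180; total 929.
Proposal Y: {A, B, C, D}: P→A 5·20=100, Q→A 8·12=96, R→A 4·14=56, S→A 4·22=88, T→C 7·15=105. Service 445; fixed 735; total 1180.
Difference: |929 − 1180| = 251.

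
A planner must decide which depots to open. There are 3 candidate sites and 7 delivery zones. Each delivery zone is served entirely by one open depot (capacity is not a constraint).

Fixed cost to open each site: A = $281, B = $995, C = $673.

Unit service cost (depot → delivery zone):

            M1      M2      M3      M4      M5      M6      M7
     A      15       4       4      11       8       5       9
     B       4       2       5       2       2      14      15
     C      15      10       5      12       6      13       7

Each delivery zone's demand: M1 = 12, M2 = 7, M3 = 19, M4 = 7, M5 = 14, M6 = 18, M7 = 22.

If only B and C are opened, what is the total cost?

Each delivery zone is assigned to its cheapest site among the open ones.
{B, C}: M1→B 4·12=48, M2→B 2·7=14, M3→B 5·19=95, M4→B 2·7=14, M5→B 2·14=28, M6→C 13·18=234, M7→C 7·22=154. Service 587; fixed 1668; total 2255.

Total cost: 2255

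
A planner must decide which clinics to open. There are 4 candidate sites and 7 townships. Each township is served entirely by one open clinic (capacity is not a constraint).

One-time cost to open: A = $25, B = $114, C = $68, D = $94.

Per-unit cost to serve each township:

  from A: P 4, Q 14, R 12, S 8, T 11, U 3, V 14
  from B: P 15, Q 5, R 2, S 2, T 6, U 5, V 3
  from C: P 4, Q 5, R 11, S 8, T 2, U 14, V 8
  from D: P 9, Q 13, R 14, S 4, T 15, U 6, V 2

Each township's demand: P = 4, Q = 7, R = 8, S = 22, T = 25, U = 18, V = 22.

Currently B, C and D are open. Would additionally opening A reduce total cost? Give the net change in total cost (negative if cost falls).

Current service cost with {B, C, D}: 295.
Adding A: each township re-picks its cheapest; new service cost 259, saving 36.
Extra fixed cost: 25. Net change = 25 − 36 = -11.
(Totals: 571 → 560.)

Yes — net change −11 (cost falls by 11).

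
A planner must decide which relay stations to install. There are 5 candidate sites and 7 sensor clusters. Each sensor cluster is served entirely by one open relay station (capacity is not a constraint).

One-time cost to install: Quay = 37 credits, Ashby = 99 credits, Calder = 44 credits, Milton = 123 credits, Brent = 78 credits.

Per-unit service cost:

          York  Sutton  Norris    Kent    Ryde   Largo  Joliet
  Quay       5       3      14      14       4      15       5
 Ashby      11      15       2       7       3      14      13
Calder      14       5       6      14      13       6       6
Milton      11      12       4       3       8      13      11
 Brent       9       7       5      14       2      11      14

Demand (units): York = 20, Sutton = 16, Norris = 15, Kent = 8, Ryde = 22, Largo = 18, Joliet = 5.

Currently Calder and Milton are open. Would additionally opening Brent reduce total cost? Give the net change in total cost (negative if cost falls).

Yes — net change −94 (cost falls by 94).

Current service cost with {Calder, Milton}: 698.
Adding Brent: each sensor cluster re-picks its cheapest; new service cost 526, saving 172.
Extra fixed cost: 78. Net change = 78 − 172 = -94.
(Totals: 865 → 771.)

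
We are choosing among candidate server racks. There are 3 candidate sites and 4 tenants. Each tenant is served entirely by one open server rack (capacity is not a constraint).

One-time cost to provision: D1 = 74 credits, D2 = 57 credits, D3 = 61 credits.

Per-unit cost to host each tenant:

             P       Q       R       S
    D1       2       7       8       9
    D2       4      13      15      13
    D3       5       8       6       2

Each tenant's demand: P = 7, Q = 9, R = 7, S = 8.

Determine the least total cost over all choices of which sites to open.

For any fixed open set, each tenant goes to its cheapest open site; total = fixed + service.
{D3}: P→D3 5·7=35, Q→D3 8·9=72, R→D3 6·7=42, S→D3 2·8=16. Service 165; fixed 61; total 226.
{D1, D3}: P→D1 2·7=14, Q→D1 7·9=63, R→D3 6·7=42, S→D3 2·8=16. Service 135; fixed 135; total 270.
{D2, D3}: P→D2 4·7=28, Q→D3 8·9=72, R→D3 6·7=42, S→D3 2·8=16. Service 158; fixed 118; total 276.
{D1, D2, D3}: service 135 + fixed 192 = 327
No other subset beats 226.

Minimum total cost: 226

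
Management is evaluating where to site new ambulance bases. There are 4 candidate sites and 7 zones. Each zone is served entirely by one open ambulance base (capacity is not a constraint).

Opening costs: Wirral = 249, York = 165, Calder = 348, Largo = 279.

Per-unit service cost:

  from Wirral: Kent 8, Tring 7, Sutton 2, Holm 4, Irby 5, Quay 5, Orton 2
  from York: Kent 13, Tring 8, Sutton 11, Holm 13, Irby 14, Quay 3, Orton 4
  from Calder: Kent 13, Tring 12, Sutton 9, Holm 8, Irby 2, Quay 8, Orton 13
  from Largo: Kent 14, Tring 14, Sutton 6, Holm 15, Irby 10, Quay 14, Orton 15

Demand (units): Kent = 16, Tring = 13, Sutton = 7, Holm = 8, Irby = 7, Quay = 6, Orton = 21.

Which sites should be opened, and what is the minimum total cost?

Open Wirral only; minimum total cost 621.

For any fixed open set, each zone goes to its cheapest open site; total = fixed + service.
{Wirral}: Kent→Wirral 8·16=128, Tring→Wirral 7·13=91, Sutton→Wirral 2·7=14, Holm→Wirral 4·8=32, Irby→Wirral 5·7=35, Quay→Wirral 5·6=30, Orton→Wirral 2·21=42. Service 372; fixed 249; total 621.
{Wirral, York}: Kent→Wirral 8·16=128, Tring→Wirral 7·13=91, Sutton→Wirral 2·7=14, Holm→Wirral 4·8=32, Irby→Wirral 5·7=35, Quay→York 3·6=18, Orton→Wirral 2·21=42. Service 360; fixed 414; total 774.
{York}: service 693 + fixed 165 = 858
{Wirral, York, Calder, Largo}: service 339 + fixed 1041 = 1380
No other subset beats 621.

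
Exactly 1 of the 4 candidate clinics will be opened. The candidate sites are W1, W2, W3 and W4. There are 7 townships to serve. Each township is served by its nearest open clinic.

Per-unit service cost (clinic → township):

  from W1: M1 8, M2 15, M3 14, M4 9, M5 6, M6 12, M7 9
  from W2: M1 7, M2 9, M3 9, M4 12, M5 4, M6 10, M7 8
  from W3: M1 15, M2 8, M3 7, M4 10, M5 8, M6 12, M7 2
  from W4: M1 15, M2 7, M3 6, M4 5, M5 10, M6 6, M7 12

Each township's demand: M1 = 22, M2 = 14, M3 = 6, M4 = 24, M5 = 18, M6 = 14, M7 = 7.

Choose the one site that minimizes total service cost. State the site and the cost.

With exactly 1 open, each township uses its cheapest among the chosen.
{W2}: M1→W2 7·22=154, M2→W2 9·14=126, M3→W2 9·6=54, M4→W2 12·24=288, M5→W2 4·18=72, M6→W2 10·14=140, M7→W2 8·7=56. Service cost 890.
{W4}: service cost 932
{W1}: service cost 1025
Among all 4 size-1 choices, {W2} is lowest.

Choose W2 only; total service cost 890.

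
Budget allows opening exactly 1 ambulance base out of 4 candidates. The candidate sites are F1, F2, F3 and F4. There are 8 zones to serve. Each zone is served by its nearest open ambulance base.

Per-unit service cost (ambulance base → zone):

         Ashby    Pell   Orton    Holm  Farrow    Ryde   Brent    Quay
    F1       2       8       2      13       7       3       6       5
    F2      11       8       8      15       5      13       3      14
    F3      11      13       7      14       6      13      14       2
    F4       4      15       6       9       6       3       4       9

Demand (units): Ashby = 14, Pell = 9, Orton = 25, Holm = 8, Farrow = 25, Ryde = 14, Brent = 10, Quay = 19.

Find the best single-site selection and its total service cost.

Choose F1 only; total service cost 626.

With exactly 1 open, each zone uses its cheapest among the chosen.
{F1}: Ashby→F1 2·14=28, Pell→F1 8·9=72, Orton→F1 2·25=50, Holm→F1 13·8=104, Farrow→F1 7·25=175, Ryde→F1 3·14=42, Brent→F1 6·10=60, Quay→F1 5·19=95. Service cost 626.
{F4}: service cost 816
{F3}: service cost 1068
Among all 4 size-1 choices, {F1} is lowest.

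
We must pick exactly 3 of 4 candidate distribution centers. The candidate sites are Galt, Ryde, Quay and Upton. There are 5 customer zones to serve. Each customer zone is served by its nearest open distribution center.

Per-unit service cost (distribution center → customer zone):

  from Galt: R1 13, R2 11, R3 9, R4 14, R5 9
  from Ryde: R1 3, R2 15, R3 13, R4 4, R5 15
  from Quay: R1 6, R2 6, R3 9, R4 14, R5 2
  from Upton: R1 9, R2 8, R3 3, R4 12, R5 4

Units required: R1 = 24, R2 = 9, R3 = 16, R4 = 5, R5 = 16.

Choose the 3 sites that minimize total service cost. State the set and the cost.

Choose Ryde, Quay and Upton; total service cost 226.

With exactly 3 open, each customer zone uses its cheapest among the chosen.
{Ryde, Quay, Upton}: R1→Ryde 3·24=72, R2→Quay 6·9=54, R3→Upton 3·16=48, R4→Ryde 4·5=20, R5→Quay 2·16=32. Service cost 226.
{Galt, Ryde, Upton}: service cost 276
{Galt, Ryde, Quay}: service cost 322
Among all 4 size-3 choices, {Ryde, Quay, Upton} is lowest.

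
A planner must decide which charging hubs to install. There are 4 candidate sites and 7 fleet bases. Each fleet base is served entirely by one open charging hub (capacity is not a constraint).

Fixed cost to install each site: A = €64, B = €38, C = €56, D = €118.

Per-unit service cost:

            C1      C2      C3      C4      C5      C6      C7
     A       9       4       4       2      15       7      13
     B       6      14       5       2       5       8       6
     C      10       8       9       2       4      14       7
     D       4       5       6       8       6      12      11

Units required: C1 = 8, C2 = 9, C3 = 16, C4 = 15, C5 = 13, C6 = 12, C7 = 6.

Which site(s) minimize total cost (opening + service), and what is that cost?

Open A and B; minimum total cost 465.

For any fixed open set, each fleet base goes to its cheapest open site; total = fixed + service.
{A, B}: C1→B 6·8=48, C2→A 4·9=36, C3→A 4·16=64, C4→A 2·15=30, C5→B 5·13=65, C6→A 7·12=84, C7→B 6·6=36. Service 363; fixed 102; total 465.
{A, C}: service 380 + fixed 120 = 500
{A, B, C}: service 350 + fixed 158 = 508
{A, B, C, D}: service 334 + fixed 276 = 610
No other subset beats 465.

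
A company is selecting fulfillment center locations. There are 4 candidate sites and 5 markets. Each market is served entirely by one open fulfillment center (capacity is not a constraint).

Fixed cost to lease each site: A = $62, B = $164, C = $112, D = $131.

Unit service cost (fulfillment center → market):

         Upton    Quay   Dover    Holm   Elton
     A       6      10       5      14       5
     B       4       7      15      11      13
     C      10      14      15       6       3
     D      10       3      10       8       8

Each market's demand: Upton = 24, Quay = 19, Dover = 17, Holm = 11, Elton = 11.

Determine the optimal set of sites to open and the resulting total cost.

Open A and D; minimum total cost 622.

For any fixed open set, each market goes to its cheapest open site; total = fixed + service.
{A, D}: Upton→A 6·24=144, Quay→D 3·19=57, Dover→A 5·17=85, Holm→D 8·11=88, Elton→A 5·11=55. Service 429; fixed 193; total 622.
{A}: Upton→A 6·24=144, Quay→A 10·19=190, Dover→A 5·17=85, Holm→A 14·11=154, Elton→A 5·11=55. Service 628; fixed 62; total 690.
{A, C, D}: service 385 + fixed 305 = 690
{A, B, C, D}: Upton→B 4·24=96, Quay→D 3·19=57, Dover→A 5·17=85, Holm→C 6·11=66, Elton→C 3·11=33. Service 337; fixed 469; total 806.
No other subset beats 622.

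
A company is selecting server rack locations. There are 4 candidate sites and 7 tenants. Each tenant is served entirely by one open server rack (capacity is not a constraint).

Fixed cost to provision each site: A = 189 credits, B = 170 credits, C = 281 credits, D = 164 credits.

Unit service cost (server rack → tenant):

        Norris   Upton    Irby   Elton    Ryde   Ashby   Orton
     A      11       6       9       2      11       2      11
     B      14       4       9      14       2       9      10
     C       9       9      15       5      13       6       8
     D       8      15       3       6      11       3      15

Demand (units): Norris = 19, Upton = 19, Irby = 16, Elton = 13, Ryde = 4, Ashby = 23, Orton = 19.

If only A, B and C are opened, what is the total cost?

Each tenant is assigned to its cheapest site among the open ones.
{A, B, C}: Norris→C 9·19=171, Upton→B 4·19=76, Irby→A 9·16=144, Elton→A 2·13=26, Ryde→B 2·4=8, Ashby→A 2·23=46, Orton→C 8·19=152. Service 623; fixed 640; total 1263.

Total cost: 1263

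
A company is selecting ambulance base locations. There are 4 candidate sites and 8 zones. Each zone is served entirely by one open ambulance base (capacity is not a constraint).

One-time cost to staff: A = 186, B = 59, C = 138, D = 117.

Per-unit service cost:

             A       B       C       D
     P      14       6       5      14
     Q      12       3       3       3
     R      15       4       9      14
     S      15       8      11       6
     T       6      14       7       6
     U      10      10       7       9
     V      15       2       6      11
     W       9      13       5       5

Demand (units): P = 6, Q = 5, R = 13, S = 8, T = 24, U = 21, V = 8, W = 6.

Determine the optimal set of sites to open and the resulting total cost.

For any fixed open set, each zone goes to its cheapest open site; total = fixed + service.
{B, D}: P→B 6·6=36, Q→B 3·5=15, R→B 4·13=52, S→D 6·8=48, T→D 6·24=144, U→D 9·21=189, V→B 2·8=16, W→D 5·6=30. Service 530; fixed 176; total 706.
{B, C}: P→C 5·6=30, Q→B 3·5=15, R→B 4·13=52, S→B 8·8=64, T→C 7·24=168, U→C 7·21=147, V→B 2·8=16, W→C 5·6=30. Service 522; fixed 197; total 719.
{C}: service 643 + fixed 138 = 781
{A, B, C, D}: service 482 + fixed 500 = 982
No other subset beats 706.

Open B and D; minimum total cost 706.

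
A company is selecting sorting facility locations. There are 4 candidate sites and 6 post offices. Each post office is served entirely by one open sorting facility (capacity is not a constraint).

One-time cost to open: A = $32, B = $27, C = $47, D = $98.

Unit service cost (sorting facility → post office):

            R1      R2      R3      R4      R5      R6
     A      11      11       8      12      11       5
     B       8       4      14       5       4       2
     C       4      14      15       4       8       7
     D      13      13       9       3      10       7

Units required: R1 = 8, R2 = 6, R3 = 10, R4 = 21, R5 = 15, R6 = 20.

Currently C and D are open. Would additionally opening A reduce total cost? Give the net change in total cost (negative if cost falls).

Current service cost with {C, D}: 523.
Adding A: each post office re-picks its cheapest; new service cost 461, saving 62.
Extra fixed cost: 32. Net change = 32 − 62 = -30.
(Totals: 668 → 638.)

Yes — net change −30 (cost falls by 30).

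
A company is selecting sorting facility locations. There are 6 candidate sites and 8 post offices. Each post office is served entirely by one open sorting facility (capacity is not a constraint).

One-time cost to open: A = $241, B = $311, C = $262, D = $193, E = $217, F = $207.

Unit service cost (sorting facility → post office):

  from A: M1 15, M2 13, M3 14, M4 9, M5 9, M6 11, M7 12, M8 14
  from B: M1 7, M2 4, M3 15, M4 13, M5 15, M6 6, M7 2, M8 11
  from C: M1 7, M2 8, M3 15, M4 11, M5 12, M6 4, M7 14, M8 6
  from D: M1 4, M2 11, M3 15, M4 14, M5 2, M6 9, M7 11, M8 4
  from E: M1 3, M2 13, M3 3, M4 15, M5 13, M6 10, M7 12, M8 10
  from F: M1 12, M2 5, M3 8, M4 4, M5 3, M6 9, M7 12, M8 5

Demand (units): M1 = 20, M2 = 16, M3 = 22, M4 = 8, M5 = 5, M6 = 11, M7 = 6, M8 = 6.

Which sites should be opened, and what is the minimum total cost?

Open E and F; minimum total cost 878.

For any fixed open set, each post office goes to its cheapest open site; total = fixed + service.
{E, F}: M1→E 3·20=60, M2→F 5·16=80, M3→E 3·22=66, M4→F 4·8=32, M5→F 3·5=15, M6→F 9·11=99, M7→E 12·6=72, M8→F 5·6=30. Service 454; fixed 424; total 878.
{F}: service 744 + fixed 207 = 951
{D, F}: M1→D 4·20=80, M2→F 5·16=80, M3→F 8·22=176, M4→F 4·8=32, M5→D 2·5=10, M6→D 9·11=99, M7→D 11·6=66, M8→D 4·6=24. Service 567; fixed 400; total 967.
{A, B, C, D, E, F}: service 312 + fixed 1431 = 1743
No other subset beats 878.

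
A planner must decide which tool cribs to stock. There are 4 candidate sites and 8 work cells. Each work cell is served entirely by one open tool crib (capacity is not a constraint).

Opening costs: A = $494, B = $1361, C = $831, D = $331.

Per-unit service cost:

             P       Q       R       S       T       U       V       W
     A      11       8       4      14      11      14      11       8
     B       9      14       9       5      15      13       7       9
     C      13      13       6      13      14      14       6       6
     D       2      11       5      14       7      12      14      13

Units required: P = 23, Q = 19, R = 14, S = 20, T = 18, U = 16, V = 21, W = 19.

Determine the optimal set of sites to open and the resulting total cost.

Open D only; minimum total cost 1795.

For any fixed open set, each work cell goes to its cheapest open site; total = fixed + service.
{D}: P→D 2·23=46, Q→D 11·19=209, R→D 5·14=70, S→D 14·20=280, T→D 7·18=126, U→D 12·16=192, V→D 14·21=294, W→D 13·19=247. Service 1464; fixed 331; total 1795.
{A}: service 1546 + fixed 494 = 2040
{A, D}: P→D 2·23=46, Q→A 8·19=152, R→A 4·14=56, S→A 14·20=280, T→D 7·18=126, U→D 12·16=192, V→A 11·21=231, W→A 8·19=152. Service 1235; fixed 825; total 2060.
{A, B, C, D}: service 912 + fixed 3017 = 3929
No other subset beats 1795.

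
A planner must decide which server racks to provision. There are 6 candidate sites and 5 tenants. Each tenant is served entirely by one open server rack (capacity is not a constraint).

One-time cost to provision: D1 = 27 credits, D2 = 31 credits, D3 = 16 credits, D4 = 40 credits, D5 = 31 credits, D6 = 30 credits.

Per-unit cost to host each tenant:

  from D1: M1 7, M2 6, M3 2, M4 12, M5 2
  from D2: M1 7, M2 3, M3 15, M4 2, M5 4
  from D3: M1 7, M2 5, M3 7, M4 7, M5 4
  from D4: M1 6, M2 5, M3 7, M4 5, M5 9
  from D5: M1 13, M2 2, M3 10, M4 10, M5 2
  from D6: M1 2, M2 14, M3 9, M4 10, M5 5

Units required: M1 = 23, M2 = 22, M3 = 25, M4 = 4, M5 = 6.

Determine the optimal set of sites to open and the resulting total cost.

For any fixed open set, each tenant goes to its cheapest open site; total = fixed + service.
{D1, D2, D6}: M1→D6 2·23=46, M2→D2 3·22=66, M3→D1 2·25=50, M4→D2 2·4=8, M5→D1 2·6=12. Service 182; fixed 88; total 270.
{D1, D2, D5, D6}: M1→D6 2·23=46, M2→D5 2·22=44, M3→D1 2·25=50, M4→D2 2·4=8, M5→D1 2·6=12. Service 160; fixed 119; total 279.
{D1, D5, D6}: service 192 + fixed 88 = 280
{D1, D2, D3, D4, D5, D6}: service 160 + fixed 175 = 335
No other subset beats 270.

Open D1, D2 and D6; minimum total cost 270.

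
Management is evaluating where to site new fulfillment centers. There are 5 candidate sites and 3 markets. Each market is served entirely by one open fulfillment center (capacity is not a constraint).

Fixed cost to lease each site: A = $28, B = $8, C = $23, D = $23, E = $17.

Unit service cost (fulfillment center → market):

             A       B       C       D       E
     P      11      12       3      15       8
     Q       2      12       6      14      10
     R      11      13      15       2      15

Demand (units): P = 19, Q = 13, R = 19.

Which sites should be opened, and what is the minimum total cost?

For any fixed open set, each market goes to its cheapest open site; total = fixed + service.
{A, C, D}: P→C 3·19=57, Q→A 2·13=26, R→D 2·19=38. Service 121; fixed 74; total 195.
{A, B, C, D}: service 121 + fixed 82 = 203
{A, C, D, E}: service 121 + fixed 91 = 212
{A, B, C, D, E}: P→C 3·19=57, Q→A 2·13=26, R→D 2·19=38. Service 121; fixed 99; total 220.
No other subset beats 195.

Open A, C and D; minimum total cost 195.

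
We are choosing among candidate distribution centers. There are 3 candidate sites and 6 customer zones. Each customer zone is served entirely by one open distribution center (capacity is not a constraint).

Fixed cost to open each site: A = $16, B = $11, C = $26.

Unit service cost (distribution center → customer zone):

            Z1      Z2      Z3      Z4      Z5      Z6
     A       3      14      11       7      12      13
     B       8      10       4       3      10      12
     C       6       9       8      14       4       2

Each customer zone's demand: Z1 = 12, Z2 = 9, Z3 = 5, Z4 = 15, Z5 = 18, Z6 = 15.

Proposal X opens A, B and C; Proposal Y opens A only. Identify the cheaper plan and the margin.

Proposal X: {A, B, C}: Z1→A 3·12=36, Z2→C 9·9=81, Z3→B 4·5=20, Z4→B 3·15=45, Z5→C 4·18=72, Z6→C 2·15=30. Service 284; fixed 53; total 337.
Proposal Y: {A}: Z1→A 3·12=36, Z2→A 14·9=126, Z3→A 11·5=55, Z4→A 7·15=105, Z5→A 12·18=216, Z6→A 13·15=195. Service 733; fixed 16; total 749.
Difference: |337 − 749| = 412.

Proposal X is cheaper by 412.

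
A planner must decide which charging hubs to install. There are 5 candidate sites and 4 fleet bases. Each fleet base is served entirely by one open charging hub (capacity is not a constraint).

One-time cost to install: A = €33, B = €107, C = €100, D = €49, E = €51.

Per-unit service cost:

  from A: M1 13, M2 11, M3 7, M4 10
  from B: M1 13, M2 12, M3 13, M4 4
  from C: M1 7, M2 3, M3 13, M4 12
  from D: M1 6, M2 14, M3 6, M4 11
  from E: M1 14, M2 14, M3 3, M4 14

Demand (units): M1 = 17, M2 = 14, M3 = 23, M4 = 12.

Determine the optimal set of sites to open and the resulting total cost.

For any fixed open set, each fleet base goes to its cheapest open site; total = fixed + service.
{C, E}: M1→C 7·17=119, M2→C 3·14=42, M3→E 3·23=69, M4→C 12·12=144. Service 374; fixed 151; total 525.
{A, C, E}: service 350 + fixed 184 = 534
{B, C, E}: service 278 + fixed 258 = 536
{A, B, C, D, E}: M1→D 6·17=102, M2→C 3·14=42, M3→E 3·23=69, M4→B 4·12=48. Service 261; fixed 340; total 601.
No other subset beats 525.

Open C and E; minimum total cost 525.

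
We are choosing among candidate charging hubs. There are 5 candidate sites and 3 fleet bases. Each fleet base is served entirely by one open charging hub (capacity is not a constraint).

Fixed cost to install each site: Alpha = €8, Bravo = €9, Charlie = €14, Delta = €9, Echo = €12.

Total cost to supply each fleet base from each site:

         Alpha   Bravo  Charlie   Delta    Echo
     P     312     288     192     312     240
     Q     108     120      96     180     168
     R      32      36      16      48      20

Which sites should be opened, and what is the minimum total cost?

Open Charlie only; minimum total cost 318.

For any fixed open set, each fleet base goes to its cheapest open site; total = fixed + service.
{Charlie}: P→Charlie 192, Q→Charlie 96, R→Charlie 16. Service 304; fixed 14; total 318.
{Alpha, Charlie}: service 304 + fixed 22 = 326
{Bravo, Charlie}: service 304 + fixed 23 = 327
{Alpha, Bravo, Charlie, Delta, Echo}: P→Charlie 192, Q→Charlie 96, R→Charlie 16. Service 304; fixed 52; total 356.
No other subset beats 318.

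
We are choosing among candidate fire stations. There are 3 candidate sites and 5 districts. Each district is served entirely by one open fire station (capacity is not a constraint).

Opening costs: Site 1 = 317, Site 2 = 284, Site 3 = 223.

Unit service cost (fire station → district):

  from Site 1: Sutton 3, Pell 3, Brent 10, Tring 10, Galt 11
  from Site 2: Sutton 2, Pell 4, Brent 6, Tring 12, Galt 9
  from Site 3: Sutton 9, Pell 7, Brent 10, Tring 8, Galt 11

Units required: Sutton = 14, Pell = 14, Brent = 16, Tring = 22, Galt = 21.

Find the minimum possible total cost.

Minimum total cost: 917

For any fixed open set, each district goes to its cheapest open site; total = fixed + service.
{Site 2}: Sutton→Site 2 2·14=28, Pell→Site 2 4·14=56, Brent→Site 2 6·16=96, Tring→Site 2 12·22=264, Galt→Site 2 9·21=189. Service 633; fixed 284; total 917.
{Site 1}: service 695 + fixed 317 = 1012
{Site 3}: Sutton→Site 3 9·14=126, Pell→Site 3 7·14=98, Brent→Site 3 10·16=160, Tring→Site 3 8·22=176, Galt→Site 3 11·21=231. Service 791; fixed 223; total 1014.
{Site 1, Site 2, Site 3}: Sutton→Site 2 2·14=28, Pell→Site 1 3·14=42, Brent→Site 2 6·16=96, Tring→Site 3 8·22=176, Galt→Site 2 9·21=189. Service 531; fixed 824; total 1355.
(All 7 nonempty subsets were checked; Site 2 only is lowest.)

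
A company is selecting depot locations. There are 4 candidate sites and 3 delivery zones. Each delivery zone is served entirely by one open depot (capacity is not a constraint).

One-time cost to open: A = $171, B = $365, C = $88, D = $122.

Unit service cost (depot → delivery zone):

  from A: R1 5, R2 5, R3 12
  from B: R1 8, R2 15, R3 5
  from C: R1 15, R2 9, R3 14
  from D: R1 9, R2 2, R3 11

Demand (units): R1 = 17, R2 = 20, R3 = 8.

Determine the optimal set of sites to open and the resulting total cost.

Open D only; minimum total cost 403.

For any fixed open set, each delivery zone goes to its cheapest open site; total = fixed + service.
{D}: R1→D 9·17=153, R2→D 2·20=40, R3→D 11·8=88. Service 281; fixed 122; total 403.
{A}: service 281 + fixed 171 = 452
{C, D}: service 281 + fixed 210 = 491
{A, B, C, D}: service 165 + fixed 746 = 911
(All 15 nonempty subsets were checked; D only is lowest.)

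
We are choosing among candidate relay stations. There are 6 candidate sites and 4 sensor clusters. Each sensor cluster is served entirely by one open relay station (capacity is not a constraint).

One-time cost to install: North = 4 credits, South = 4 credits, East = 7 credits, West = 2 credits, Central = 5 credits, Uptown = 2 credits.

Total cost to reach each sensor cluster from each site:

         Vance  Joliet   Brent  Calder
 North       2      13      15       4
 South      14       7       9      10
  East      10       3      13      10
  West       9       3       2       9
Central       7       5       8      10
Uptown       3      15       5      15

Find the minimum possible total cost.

For any fixed open set, each sensor cluster goes to its cheapest open site; total = fixed + service.
{North, West}: Vance→North 2, Joliet→West 3, Brent→West 2, Calder→North 4. Service 11; fixed 6; total 17.
{North, West, Uptown}: Vance→North 2, Joliet→West 3, Brent→West 2, Calder→North 4. Service 11; fixed 8; total 19.
{North, South, West}: service 11 + fixed 10 = 21
{North, South, East, West, Central, Uptown}: service 11 + fixed 24 = 35
No other subset beats 17.

Minimum total cost: 17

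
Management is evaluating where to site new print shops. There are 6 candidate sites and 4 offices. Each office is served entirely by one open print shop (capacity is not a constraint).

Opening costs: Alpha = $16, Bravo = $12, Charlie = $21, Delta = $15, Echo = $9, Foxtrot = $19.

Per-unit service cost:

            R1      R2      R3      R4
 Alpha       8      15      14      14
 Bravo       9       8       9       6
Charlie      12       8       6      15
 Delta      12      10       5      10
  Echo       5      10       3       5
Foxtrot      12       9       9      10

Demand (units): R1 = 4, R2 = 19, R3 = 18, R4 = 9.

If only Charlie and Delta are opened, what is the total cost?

Each office is assigned to its cheapest site among the open ones.
{Charlie, Delta}: R1→Charlie 12·4=48, R2→Charlie 8·19=152, R3→Delta 5·18=90, R4→Delta 10·9=90. Service 380; fixed 36; total 416.

Total cost: 416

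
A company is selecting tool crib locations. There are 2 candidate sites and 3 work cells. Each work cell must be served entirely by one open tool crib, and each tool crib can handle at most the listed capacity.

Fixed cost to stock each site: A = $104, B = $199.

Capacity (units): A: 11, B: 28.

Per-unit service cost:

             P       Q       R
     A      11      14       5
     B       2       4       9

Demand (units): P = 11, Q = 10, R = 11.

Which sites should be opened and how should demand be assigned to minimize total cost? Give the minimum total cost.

Minimum total cost: 420

Open {A, B}: P→B 2·11=22, Q→B 4·10=40, R→A 5·11=55.
Loads: A carries 11/11, B carries 21/28. Service 117; fixed 303; total 420.
Next best feasible plan costs 563.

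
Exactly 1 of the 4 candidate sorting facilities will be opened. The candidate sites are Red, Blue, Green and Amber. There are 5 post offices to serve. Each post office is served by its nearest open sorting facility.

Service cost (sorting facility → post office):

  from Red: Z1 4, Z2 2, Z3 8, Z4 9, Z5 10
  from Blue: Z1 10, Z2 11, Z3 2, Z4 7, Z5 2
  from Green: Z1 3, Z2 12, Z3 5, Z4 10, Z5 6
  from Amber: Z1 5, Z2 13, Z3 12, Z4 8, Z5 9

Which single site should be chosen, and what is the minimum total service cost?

Choose Blue only; total service cost 32.

With exactly 1 open, each post office uses its cheapest among the chosen.
{Blue}: Z1→Blue 10, Z2→Blue 11, Z3→Blue 2, Z4→Blue 7, Z5→Blue 2. Service cost 32.
{Red}: service cost 33
{Green}: service cost 36
Among all 4 size-1 choices, {Blue} is lowest.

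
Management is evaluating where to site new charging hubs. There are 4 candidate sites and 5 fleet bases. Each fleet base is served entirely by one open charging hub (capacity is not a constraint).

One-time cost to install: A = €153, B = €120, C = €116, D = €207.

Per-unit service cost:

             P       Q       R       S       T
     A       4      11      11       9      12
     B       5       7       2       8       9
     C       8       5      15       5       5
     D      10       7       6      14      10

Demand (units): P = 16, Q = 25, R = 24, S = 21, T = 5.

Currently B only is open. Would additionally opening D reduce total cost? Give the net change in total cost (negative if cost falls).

No — net change +207 (cost rises by 207).

Current service cost with {B}: 516.
Adding D: each fleet base re-picks its cheapest; new service cost 516, saving 0.
Extra fixed cost: 207. Net change = 207 − 0 = 207.
(Totals: 636 → 843.)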